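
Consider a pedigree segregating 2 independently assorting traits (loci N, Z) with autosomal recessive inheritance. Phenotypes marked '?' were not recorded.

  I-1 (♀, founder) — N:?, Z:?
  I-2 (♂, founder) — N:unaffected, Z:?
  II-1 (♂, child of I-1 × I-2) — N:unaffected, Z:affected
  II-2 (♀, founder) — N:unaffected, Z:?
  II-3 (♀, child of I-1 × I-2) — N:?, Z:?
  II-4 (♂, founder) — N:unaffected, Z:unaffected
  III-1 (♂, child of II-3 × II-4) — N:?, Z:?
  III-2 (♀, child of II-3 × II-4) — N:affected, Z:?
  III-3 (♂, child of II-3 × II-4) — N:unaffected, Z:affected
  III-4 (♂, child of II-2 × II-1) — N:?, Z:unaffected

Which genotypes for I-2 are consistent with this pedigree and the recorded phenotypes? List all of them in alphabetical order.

I-2 ∈ {NN Zz, NN zz, Nn Zz, Nn zz}

N/I-1 ? ·: NN|Nn|nn
N/I-2 un ·: NN|Nn
N/II-1 un I-1×I-2: NN|Nn
N/II-2 un ·: NN|Nn
N/II-3 ? I-1×I-2: Nn|nn
N/II-4 un ·: Nn
N/III-1 ? II-3×II-4: NN|Nn|nn
N/III-2 aff II-3×II-4: nn
N/III-3 un II-3×II-4: NN|Nn
N/III-4 ? II-2×II-1: NN|Nn|nn
⇒ N over [I-1,I-2,II-1,II-2,II-3,II-4,III-1,III-2,III-3,III-4]: 230 consistent
Z/I-1 ? ·: Zz|zz
Z/I-2 ? ·: Zz|zz
Z/II-1 aff I-1×I-2: zz
Z/II-2 ? ·: ZZ|Zz
Z/II-3 ? I-1×I-2: Zz|zz
Z/II-4 un ·: Zz
Z/III-1 ? II-3×II-4: ZZ|Zz|zz
Z/III-2 ? II-3×II-4: ZZ|Zz|zz
Z/III-3 aff II-3×II-4: zz
Z/III-4 un II-2×II-1: Zz
⇒ Z over [I-1,I-2,II-1,II-2,II-3,II-4,III-1,III-2,III-3,III-4]: 86 consistent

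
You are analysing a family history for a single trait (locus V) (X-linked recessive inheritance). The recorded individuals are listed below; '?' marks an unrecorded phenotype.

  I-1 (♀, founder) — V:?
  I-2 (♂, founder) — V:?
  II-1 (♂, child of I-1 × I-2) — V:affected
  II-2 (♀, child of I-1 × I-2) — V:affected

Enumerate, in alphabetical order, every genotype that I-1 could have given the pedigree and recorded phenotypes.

I-1 ∈ {X^VX^v, X^vX^v}

V/I-1 ? ·: X^VX^v|X^vX^v
V/I-2 ? ·: X^vY
V/II-1 aff I-1×I-2: X^vY
V/II-2 aff I-1×I-2: X^vX^v
⇒ V over [I-1,I-2,II-1,II-2]: 2 consistent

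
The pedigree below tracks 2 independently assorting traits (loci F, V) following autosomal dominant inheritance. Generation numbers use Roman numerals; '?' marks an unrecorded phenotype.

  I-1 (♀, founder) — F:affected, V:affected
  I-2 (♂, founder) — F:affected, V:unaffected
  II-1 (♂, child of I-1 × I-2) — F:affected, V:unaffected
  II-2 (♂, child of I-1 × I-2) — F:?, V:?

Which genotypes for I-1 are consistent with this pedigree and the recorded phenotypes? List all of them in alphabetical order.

I-1 ∈ {FF Vv, Ff Vv}

F/I-1 aff ·: Ff|FF
F/I-2 aff ·: Ff|FF
F/II-1 aff I-1×I-2: Ff|FF
F/II-2 ? I-1×I-2: ff|Ff|FF
⇒ F over [I-1,I-2,II-1,II-2]: 15 consistent
V/I-1 aff ·: Vv
V/I-2 un ·: vv
V/II-1 un I-1×I-2: vv
V/II-2 ? I-1×I-2: vv|Vv
⇒ V over [I-1,I-2,II-1,II-2]: 2 consistent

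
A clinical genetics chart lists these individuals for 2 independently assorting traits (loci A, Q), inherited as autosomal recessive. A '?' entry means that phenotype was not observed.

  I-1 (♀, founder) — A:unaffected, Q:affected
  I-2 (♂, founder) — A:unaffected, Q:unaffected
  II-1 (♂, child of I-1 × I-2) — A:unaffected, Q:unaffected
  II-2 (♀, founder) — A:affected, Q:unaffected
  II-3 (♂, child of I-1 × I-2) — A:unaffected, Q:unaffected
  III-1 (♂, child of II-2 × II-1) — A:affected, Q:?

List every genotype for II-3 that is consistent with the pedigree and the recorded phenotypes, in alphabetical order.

II-3 ∈ {AA Qq, Aa Qq}

A/I-1 un ·: AA|Aa
A/I-2 un ·: AA|Aa
A/II-1 un I-1×I-2: Aa
A/II-2 aff ·: aa
A/II-3 un I-1×I-2: AA|Aa
A/III-1 aff II-2×II-1: aa
⇒ A over [I-1,I-2,II-1,II-2,II-3,III-1]: 6 consistent
Q/I-1 aff ·: qq
Q/I-2 un ·: QQ|Qq
Q/II-1 un I-1×I-2: Qq
Q/II-2 un ·: QQ|Qq
Q/II-3 un I-1×I-2: Qq
Q/III-1 ? II-2×II-1: QQ|Qq|qq
⇒ Q over [I-1,I-2,II-1,II-2,II-3,III-1]: 10 consistent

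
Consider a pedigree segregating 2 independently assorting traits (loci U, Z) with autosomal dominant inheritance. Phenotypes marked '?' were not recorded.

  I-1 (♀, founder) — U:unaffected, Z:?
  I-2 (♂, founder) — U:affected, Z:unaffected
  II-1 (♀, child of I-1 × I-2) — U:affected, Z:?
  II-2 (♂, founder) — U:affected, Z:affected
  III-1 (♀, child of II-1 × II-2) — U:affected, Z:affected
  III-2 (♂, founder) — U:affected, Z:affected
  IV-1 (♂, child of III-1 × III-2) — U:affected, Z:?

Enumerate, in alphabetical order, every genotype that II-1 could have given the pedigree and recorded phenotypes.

U/I-1 un ·: uu
U/I-2 aff ·: Uu|UU
U/II-1 aff I-1×I-2: Uu
U/II-2 aff ·: Uu|UU
U/III-1 aff II-1×II-2: Uu|UU
U/III-2 aff ·: Uu|UU
U/IV-1 aff III-1×III-2: Uu|UU
⇒ U over [I-1,I-2,II-1,II-2,III-1,III-2,IV-1]: 28 consistent
Z/I-1 ? ·: zz|Zz|ZZ
Z/I-2 un ·: zz
Z/II-1 ? I-1×I-2: zz|Zz
Z/II-2 aff ·: Zz|ZZ
Z/III-1 aff II-1×II-2: Zz|ZZ
Z/III-2 aff ·: Zz|ZZ
Z/IV-1 ? III-1×III-2: zz|Zz|ZZ
⇒ Z over [I-1,I-2,II-1,II-2,III-1,III-2,IV-1]: 52 consistent

II-1 ∈ {Uu Zz, Uu zz}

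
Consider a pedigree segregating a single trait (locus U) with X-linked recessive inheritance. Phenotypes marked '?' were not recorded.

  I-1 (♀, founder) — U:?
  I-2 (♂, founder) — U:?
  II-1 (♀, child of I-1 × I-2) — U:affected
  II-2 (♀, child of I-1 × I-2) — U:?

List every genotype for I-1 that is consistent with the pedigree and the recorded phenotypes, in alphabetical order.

I-1 ∈ {X^UX^u, X^uX^u}

U/I-1 ? ·: X^UX^u|X^uX^u
U/I-2 ? ·: X^uY
U/II-1 aff I-1×I-2: X^uX^u
U/II-2 ? I-1×I-2: X^UX^u|X^uX^u
⇒ U over [I-1,I-2,II-1,II-2]: 3 consistent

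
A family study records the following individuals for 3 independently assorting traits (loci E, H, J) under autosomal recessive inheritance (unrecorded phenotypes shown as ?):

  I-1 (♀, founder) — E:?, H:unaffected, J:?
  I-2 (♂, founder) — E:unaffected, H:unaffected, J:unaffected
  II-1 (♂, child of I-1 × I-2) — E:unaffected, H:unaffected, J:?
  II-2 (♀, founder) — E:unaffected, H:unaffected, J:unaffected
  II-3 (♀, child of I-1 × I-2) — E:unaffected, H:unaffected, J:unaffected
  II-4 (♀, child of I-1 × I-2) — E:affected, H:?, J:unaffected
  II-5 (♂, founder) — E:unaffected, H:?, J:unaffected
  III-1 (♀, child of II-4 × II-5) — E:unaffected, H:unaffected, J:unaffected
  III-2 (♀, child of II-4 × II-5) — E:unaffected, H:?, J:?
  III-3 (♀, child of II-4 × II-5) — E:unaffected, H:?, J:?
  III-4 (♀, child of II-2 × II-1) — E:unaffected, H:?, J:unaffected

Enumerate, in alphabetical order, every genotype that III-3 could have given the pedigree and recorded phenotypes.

E/I-1 ? ·: Ee|ee
E/I-2 un ·: Ee
E/II-1 un I-1×I-2: EE|Ee
E/II-2 un ·: EE|Ee
E/II-3 un I-1×I-2: EE|Ee
E/II-4 aff I-1×I-2: ee
E/II-5 un ·: EE|Ee
E/III-1 un II-4×II-5: Ee
E/III-2 un II-4×II-5: Ee
E/III-3 un II-4×II-5: Ee
E/III-4 un II-2×II-1: EE|Ee
⇒ E over [I-1,I-2,II-1,II-2,II-3,II-4,II-5,III-1,III-2,III-3,III-4]: 36 consistent
H/I-1 un ·: HH|Hh
H/I-2 un ·: HH|Hh
H/II-1 un I-1×I-2: HH|Hh
H/II-2 un ·: HH|Hh
H/II-3 un I-1×I-2: HH|Hh
H/II-4 ? I-1×I-2: HH|Hh|hh
H/II-5 ? ·: HH|Hh|hh
H/III-1 un II-4×II-5: HH|Hh
H/III-2 ? II-4×II-5: HH|Hh|hh
H/III-3 ? II-4×II-5: HH|Hh|hh
H/III-4 ? II-2×II-1: HH|Hh|hh
⇒ H over [I-1,I-2,II-1,II-2,II-3,II-4,II-5,III-1,III-2,III-3,III-4]: 2030 consistent
J/I-1 ? ·: JJ|Jj|jj
J/I-2 un ·: JJ|Jj
J/II-1 ? I-1×I-2: JJ|Jj|jj
J/II-2 un ·: JJ|Jj
J/II-3 un I-1×I-2: JJ|Jj
J/II-4 un I-1×I-2: JJ|Jj
J/II-5 un ·: JJ|Jj
J/III-1 un II-4×II-5: JJ|Jj
J/III-2 ? II-4×II-5: JJ|Jj|jj
J/III-3 ? II-4×II-5: JJ|Jj|jj
J/III-4 un II-2×II-1: JJ|Jj
⇒ J over [I-1,I-2,II-1,II-2,II-3,II-4,II-5,III-1,III-2,III-3,III-4]: 1897 consistent

III-3 ∈ {Ee HH JJ, Ee HH Jj, Ee HH jj, Ee Hh JJ, Ee Hh Jj, Ee Hh jj, Ee hh JJ, Ee hh Jj, Ee hh jj}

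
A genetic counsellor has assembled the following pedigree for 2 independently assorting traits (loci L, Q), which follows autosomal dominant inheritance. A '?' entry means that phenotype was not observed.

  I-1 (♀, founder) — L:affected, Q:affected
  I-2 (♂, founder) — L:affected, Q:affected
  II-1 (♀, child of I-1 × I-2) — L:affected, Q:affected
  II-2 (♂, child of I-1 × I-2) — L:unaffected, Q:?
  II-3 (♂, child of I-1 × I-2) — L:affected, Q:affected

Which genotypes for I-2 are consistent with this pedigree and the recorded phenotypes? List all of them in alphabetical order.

I-2 ∈ {Ll QQ, Ll Qq}

L/I-1 aff ·: Ll
L/I-2 aff ·: Ll
L/II-1 aff I-1×I-2: Ll|LL
L/II-2 un I-1×I-2: ll
L/II-3 aff I-1×I-2: Ll|LL
⇒ L over [I-1,I-2,II-1,II-2,II-3]: 4 consistent
Q/I-1 aff ·: Qq|QQ
Q/I-2 aff ·: Qq|QQ
Q/II-1 aff I-1×I-2: Qq|QQ
Q/II-2 ? I-1×I-2: qq|Qq|QQ
Q/II-3 aff I-1×I-2: Qq|QQ
⇒ Q over [I-1,I-2,II-1,II-2,II-3]: 29 consistent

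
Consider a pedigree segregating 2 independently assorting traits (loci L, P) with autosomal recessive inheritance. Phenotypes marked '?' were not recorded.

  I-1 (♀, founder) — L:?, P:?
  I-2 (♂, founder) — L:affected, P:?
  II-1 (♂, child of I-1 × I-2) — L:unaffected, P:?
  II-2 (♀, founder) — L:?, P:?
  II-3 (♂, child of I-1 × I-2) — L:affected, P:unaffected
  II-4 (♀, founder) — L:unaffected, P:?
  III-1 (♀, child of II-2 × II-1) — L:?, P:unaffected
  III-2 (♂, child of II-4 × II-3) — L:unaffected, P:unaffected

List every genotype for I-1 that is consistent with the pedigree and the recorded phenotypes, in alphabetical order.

I-1 ∈ {Ll PP, Ll Pp, Ll pp}

L/I-1 ? ·: Ll
L/I-2 aff ·: ll
L/II-1 un I-1×I-2: Ll
L/II-2 ? ·: LL|Ll|ll
L/II-3 aff I-1×I-2: ll
L/II-4 un ·: LL|Ll
L/III-1 ? II-2×II-1: LL|Ll|ll
L/III-2 un II-4×II-3: Ll
⇒ L over [I-1,I-2,II-1,II-2,II-3,II-4,III-1,III-2]: 14 consistent
P/I-1 ? ·: PP|Pp|pp
P/I-2 ? ·: PP|Pp|pp
P/II-1 ? I-1×I-2: PP|Pp|pp
P/II-2 ? ·: PP|Pp|pp
P/II-3 un I-1×I-2: PP|Pp
P/II-4 ? ·: PP|Pp|pp
P/III-1 un II-2×II-1: PP|Pp
P/III-2 un II-4×II-3: PP|Pp
⇒ P over [I-1,I-2,II-1,II-2,II-3,II-4,III-1,III-2]: 397 consistent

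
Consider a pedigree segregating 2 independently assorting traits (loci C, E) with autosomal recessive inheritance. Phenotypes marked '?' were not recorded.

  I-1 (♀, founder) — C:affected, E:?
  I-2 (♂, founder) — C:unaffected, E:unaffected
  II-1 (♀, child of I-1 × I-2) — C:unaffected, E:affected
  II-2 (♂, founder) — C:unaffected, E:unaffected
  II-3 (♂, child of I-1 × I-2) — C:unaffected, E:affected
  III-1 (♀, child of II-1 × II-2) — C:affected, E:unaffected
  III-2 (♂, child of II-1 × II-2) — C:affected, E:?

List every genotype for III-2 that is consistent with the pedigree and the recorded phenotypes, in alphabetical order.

C/I-1 aff ·: cc
C/I-2 un ·: CC|Cc
C/II-1 un I-1×I-2: Cc
C/II-2 un ·: Cc
C/II-3 un I-1×I-2: Cc
C/III-1 aff II-1×II-2: cc
C/III-2 aff II-1×II-2: cc
⇒ C over [I-1,I-2,II-1,II-2,II-3,III-1,III-2]: 2 consistent
E/I-1 ? ·: Ee|ee
E/I-2 un ·: Ee
E/II-1 aff I-1×I-2: ee
E/II-2 un ·: EE|Ee
E/II-3 aff I-1×I-2: ee
E/III-1 un II-1×II-2: Ee
E/III-2 ? II-1×II-2: Ee|ee
⇒ E over [I-1,I-2,II-1,II-2,II-3,III-1,III-2]: 6 consistent

III-2 ∈ {cc Ee, cc ee}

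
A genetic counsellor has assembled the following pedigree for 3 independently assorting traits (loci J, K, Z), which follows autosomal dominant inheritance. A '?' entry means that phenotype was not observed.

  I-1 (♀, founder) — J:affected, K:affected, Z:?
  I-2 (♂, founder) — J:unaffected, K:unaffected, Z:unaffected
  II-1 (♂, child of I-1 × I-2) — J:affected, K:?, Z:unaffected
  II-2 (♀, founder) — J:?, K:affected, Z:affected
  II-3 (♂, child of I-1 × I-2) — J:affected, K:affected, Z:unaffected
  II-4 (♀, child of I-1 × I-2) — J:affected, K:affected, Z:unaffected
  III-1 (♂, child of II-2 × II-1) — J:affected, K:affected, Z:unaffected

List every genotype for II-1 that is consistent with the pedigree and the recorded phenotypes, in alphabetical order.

II-1 ∈ {Jj Kk zz, Jj kk zz}

J/I-1 aff ·: Jj|JJ
J/I-2 un ·: jj
J/II-1 aff I-1×I-2: Jj
J/II-2 ? ·: jj|Jj|JJ
J/II-3 aff I-1×I-2: Jj
J/II-4 aff I-1×I-2: Jj
J/III-1 aff II-2×II-1: Jj|JJ
⇒ J over [I-1,I-2,II-1,II-2,II-3,II-4,III-1]: 10 consistent
K/I-1 aff ·: Kk|KK
K/I-2 un ·: kk
K/II-1 ? I-1×I-2: kk|Kk
K/II-2 aff ·: Kk|KK
K/II-3 aff I-1×I-2: Kk
K/II-4 aff I-1×I-2: Kk
K/III-1 aff II-2×II-1: Kk|KK
⇒ K over [I-1,I-2,II-1,II-2,II-3,II-4,III-1]: 10 consistent
Z/I-1 ? ·: zz|Zz
Z/I-2 un ·: zz
Z/II-1 un I-1×I-2: zz
Z/II-2 aff ·: Zz
Z/II-3 un I-1×I-2: zz
Z/II-4 un I-1×I-2: zz
Z/III-1 un II-2×II-1: zz
⇒ Z over [I-1,I-2,II-1,II-2,II-3,II-4,III-1]: 2 consistent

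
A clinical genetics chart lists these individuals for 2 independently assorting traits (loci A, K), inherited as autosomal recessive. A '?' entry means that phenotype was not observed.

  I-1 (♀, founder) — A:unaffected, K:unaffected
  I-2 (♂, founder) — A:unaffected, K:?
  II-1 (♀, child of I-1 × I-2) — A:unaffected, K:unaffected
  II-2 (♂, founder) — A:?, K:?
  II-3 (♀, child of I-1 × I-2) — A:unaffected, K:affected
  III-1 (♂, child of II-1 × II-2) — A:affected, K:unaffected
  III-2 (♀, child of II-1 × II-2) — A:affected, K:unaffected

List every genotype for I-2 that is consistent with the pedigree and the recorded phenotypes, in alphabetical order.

I-2 ∈ {AA Kk, AA kk, Aa Kk, Aa kk}

A/I-1 un ·: AA|Aa
A/I-2 un ·: AA|Aa
A/II-1 un I-1×I-2: Aa
A/II-2 ? ·: Aa|aa
A/II-3 un I-1×I-2: AA|Aa
A/III-1 aff II-1×II-2: aa
A/III-2 aff II-1×II-2: aa
⇒ A over [I-1,I-2,II-1,II-2,II-3,III-1,III-2]: 12 consistent
K/I-1 un ·: Kk
K/I-2 ? ·: Kk|kk
K/II-1 un I-1×I-2: KK|Kk
K/II-2 ? ·: KK|Kk|kk
K/II-3 aff I-1×I-2: kk
K/III-1 un II-1×II-2: KK|Kk
K/III-2 un II-1×II-2: KK|Kk
⇒ K over [I-1,I-2,II-1,II-2,II-3,III-1,III-2]: 24 consistent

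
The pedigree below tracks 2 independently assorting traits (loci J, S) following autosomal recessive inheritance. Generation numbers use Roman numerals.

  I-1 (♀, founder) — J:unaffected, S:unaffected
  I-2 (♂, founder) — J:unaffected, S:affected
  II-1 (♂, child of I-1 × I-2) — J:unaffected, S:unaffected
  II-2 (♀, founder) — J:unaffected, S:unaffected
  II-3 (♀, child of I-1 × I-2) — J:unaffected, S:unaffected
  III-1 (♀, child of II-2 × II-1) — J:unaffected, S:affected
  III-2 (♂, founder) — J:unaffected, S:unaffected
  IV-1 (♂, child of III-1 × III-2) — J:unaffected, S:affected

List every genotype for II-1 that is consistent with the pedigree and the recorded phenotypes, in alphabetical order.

II-1 ∈ {JJ Ss, Jj Ss}

J/I-1 un ·: JJ|Jj
J/I-2 un ·: JJ|Jj
J/II-1 un I-1×I-2: JJ|Jj
J/II-2 un ·: JJ|Jj
J/II-3 un I-1×I-2: JJ|Jj
J/III-1 un II-2×II-1: JJ|Jj
J/III-2 un ·: JJ|Jj
J/IV-1 un III-1×III-2: JJ|Jj
⇒ J over [I-1,I-2,II-1,II-2,II-3,III-1,III-2,IV-1]: 154 consistent
S/I-1 un ·: SS|Ss
S/I-2 aff ·: ss
S/II-1 un I-1×I-2: Ss
S/II-2 un ·: Ss
S/II-3 un I-1×I-2: Ss
S/III-1 aff II-2×II-1: ss
S/III-2 un ·: Ss
S/IV-1 aff III-1×III-2: ss
⇒ S over [I-1,I-2,II-1,II-2,II-3,III-1,III-2,IV-1]: 2 consistent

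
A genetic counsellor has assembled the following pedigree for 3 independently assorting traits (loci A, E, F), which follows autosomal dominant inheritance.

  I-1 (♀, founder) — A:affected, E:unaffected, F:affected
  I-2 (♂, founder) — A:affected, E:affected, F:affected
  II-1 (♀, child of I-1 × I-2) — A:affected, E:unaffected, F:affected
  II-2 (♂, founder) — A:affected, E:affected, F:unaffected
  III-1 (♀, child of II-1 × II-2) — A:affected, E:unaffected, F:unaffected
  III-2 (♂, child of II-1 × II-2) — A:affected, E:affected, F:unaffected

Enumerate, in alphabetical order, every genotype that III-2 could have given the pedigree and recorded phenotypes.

A/I-1 aff ·: Aa|AA
A/I-2 aff ·: Aa|AA
A/II-1 aff I-1×I-2: Aa|AA
A/II-2 aff ·: Aa|AA
A/III-1 aff II-1×II-2: Aa|AA
A/III-2 aff II-1×II-2: Aa|AA
⇒ A over [I-1,I-2,II-1,II-2,III-1,III-2]: 44 consistent
E/I-1 un ·: ee
E/I-2 aff ·: Ee
E/II-1 un I-1×I-2: ee
E/II-2 aff ·: Ee
E/III-1 un II-1×II-2: ee
E/III-2 aff II-1×II-2: Ee
⇒ E over [I-1,I-2,II-1,II-2,III-1,III-2]: 1 consistent
F/I-1 aff ·: Ff|FF
F/I-2 aff ·: Ff|FF
F/II-1 aff I-1×I-2: Ff
F/II-2 un ·: ff
F/III-1 un II-1×II-2: ff
F/III-2 un II-1×II-2: ff
⇒ F over [I-1,I-2,II-1,II-2,III-1,III-2]: 3 consistent

III-2 ∈ {AA Ee ff, Aa Ee ff}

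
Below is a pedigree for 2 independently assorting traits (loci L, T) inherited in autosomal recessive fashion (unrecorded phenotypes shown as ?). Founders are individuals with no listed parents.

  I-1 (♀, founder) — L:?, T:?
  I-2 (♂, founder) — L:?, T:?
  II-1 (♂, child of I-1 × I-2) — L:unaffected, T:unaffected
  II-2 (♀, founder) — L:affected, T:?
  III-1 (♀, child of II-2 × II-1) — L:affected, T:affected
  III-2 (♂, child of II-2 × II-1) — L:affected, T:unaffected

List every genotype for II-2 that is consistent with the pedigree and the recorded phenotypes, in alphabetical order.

L/I-1 ? ·: LL|Ll|ll
L/I-2 ? ·: LL|Ll|ll
L/II-1 un I-1×I-2: Ll
L/II-2 aff ·: ll
L/III-1 aff II-2×II-1: ll
L/III-2 aff II-2×II-1: ll
⇒ L over [I-1,I-2,II-1,II-2,III-1,III-2]: 7 consistent
T/I-1 ? ·: TT|Tt|tt
T/I-2 ? ·: TT|Tt|tt
T/II-1 un I-1×I-2: Tt
T/II-2 ? ·: Tt|tt
T/III-1 aff II-2×II-1: tt
T/III-2 un II-2×II-1: TT|Tt
⇒ T over [I-1,I-2,II-1,II-2,III-1,III-2]: 21 consistent

II-2 ∈ {ll Tt, ll tt}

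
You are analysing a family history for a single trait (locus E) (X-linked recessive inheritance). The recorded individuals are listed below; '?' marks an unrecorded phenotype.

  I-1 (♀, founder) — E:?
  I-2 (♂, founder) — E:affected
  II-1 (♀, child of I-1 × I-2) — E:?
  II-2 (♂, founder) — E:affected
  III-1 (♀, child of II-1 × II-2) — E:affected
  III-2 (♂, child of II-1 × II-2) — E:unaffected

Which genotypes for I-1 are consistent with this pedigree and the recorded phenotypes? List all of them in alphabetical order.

E/I-1 ? ·: X^EX^E|X^EX^e
E/I-2 aff ·: X^eY
E/II-1 ? I-1×I-2: X^EX^e
E/II-2 aff ·: X^eY
E/III-1 aff II-1×II-2: X^eX^e
E/III-2 un II-1×II-2: X^EY
⇒ E over [I-1,I-2,II-1,II-2,III-1,III-2]: 2 consistent

I-1 ∈ {X^EX^E, X^EX^e}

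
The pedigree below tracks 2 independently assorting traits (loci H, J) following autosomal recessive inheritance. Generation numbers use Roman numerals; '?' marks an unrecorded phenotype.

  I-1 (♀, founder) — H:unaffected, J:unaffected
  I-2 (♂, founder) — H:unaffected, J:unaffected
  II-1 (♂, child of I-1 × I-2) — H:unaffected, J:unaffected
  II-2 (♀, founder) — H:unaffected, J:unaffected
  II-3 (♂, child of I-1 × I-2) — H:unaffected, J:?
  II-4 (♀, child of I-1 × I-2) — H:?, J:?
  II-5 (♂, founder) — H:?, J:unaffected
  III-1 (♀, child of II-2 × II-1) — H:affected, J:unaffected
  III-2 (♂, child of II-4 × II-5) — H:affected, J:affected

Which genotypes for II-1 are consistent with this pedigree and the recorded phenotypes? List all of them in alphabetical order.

H/I-1 un ·: HH|Hh
H/I-2 un ·: HH|Hh
H/II-1 un I-1×I-2: Hh
H/II-2 un ·: Hh
H/II-3 un I-1×I-2: HH|Hh
H/II-4 ? I-1×I-2: Hh|hh
H/II-5 ? ·: Hh|hh
H/III-1 aff II-2×II-1: hh
H/III-2 aff II-4×II-5: hh
⇒ H over [I-1,I-2,II-1,II-2,II-3,II-4,II-5,III-1,III-2]: 16 consistent
J/I-1 un ·: JJ|Jj
J/I-2 un ·: JJ|Jj
J/II-1 un I-1×I-2: JJ|Jj
J/II-2 un ·: JJ|Jj
J/II-3 ? I-1×I-2: JJ|Jj|jj
J/II-4 ? I-1×I-2: Jj|jj
J/II-5 un ·: Jj
J/III-1 un II-2×II-1: JJ|Jj
J/III-2 aff II-4×II-5: jj
⇒ J over [I-1,I-2,II-1,II-2,II-3,II-4,II-5,III-1,III-2]: 70 consistent

II-1 ∈ {Hh JJ, Hh Jj}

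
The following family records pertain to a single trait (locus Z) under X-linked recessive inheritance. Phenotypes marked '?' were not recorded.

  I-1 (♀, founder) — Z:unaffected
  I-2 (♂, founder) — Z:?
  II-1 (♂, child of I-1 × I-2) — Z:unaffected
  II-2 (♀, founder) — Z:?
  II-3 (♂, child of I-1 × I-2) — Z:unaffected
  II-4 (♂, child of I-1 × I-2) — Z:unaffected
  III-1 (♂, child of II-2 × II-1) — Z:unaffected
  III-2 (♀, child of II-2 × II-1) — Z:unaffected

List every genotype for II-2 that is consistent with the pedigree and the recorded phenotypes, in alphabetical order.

Z/I-1 un ·: X^ZX^Z|X^ZX^z
Z/I-2 ? ·: X^ZY|X^zY
Z/II-1 un I-1×I-2: X^ZY
Z/II-2 ? ·: X^ZX^Z|X^ZX^z
Z/II-3 un I-1×I-2: X^ZY
Z/II-4 un I-1×I-2: X^ZY
Z/III-1 un II-2×II-1: X^ZY
Z/III-2 un II-2×II-1: X^ZX^Z|X^ZX^z
⇒ Z over [I-1,I-2,II-1,II-2,II-3,II-4,III-1,III-2]: 12 consistent

II-2 ∈ {X^ZX^Z, X^ZX^z}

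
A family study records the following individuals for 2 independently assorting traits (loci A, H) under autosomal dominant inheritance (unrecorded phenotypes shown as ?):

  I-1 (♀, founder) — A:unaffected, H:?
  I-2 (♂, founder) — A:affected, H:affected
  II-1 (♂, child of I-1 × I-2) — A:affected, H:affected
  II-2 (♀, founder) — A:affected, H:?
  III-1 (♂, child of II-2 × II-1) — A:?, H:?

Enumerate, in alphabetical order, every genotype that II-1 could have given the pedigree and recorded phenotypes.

A/I-1 un ·: aa
A/I-2 aff ·: Aa|AA
A/II-1 aff I-1×I-2: Aa
A/II-2 aff ·: Aa|AA
A/III-1 ? II-2×II-1: aa|Aa|AA
⇒ A over [I-1,I-2,II-1,II-2,III-1]: 10 consistent
H/I-1 ? ·: hh|Hh|HH
H/I-2 aff ·: Hh|HH
H/II-1 aff I-1×I-2: Hh|HH
H/II-2 ? ·: hh|Hh|HH
H/III-1 ? II-2×II-1: hh|Hh|HH
⇒ H over [I-1,I-2,II-1,II-2,III-1]: 51 consistent

II-1 ∈ {Aa HH, Aa Hh}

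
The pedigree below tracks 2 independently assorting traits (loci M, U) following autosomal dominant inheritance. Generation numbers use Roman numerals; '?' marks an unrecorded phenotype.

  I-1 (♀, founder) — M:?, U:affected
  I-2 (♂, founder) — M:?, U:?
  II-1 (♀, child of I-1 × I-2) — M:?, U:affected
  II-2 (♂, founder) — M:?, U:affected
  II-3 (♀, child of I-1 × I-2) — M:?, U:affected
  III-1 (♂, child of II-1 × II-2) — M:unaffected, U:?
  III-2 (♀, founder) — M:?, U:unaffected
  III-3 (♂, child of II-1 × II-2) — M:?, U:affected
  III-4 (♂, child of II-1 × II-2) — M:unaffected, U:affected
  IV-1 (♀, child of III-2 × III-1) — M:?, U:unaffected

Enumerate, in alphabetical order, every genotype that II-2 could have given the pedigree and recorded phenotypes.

II-2 ∈ {Mm UU, Mm Uu, mm UU, mm Uu}

M/I-1 ? ·: mm|Mm|MM
M/I-2 ? ·: mm|Mm|MM
M/II-1 ? I-1×I-2: mm|Mm
M/II-2 ? ·: mm|Mm
M/II-3 ? I-1×I-2: mm|Mm|MM
M/III-1 un II-1×II-2: mm
M/III-2 ? ·: mm|Mm|MM
M/III-3 ? II-1×II-2: mm|Mm|MM
M/III-4 un II-1×II-2: mm
M/IV-1 ? III-2×III-1: mm|Mm
⇒ M over [I-1,I-2,II-1,II-2,II-3,III-1,III-2,III-3,III-4,IV-1]: 356 consistent
U/I-1 aff ·: Uu|UU
U/I-2 ? ·: uu|Uu|UU
U/II-1 aff I-1×I-2: Uu|UU
U/II-2 aff ·: Uu|UU
U/II-3 aff I-1×I-2: Uu|UU
U/III-1 ? II-1×II-2: uu|Uu
U/III-2 un ·: uu
U/III-3 aff II-1×II-2: Uu|UU
U/III-4 aff II-1×II-2: Uu|UU
U/IV-1 un III-2×III-1: uu
⇒ U over [I-1,I-2,II-1,II-2,II-3,III-1,III-2,III-3,III-4,IV-1]: 124 consistent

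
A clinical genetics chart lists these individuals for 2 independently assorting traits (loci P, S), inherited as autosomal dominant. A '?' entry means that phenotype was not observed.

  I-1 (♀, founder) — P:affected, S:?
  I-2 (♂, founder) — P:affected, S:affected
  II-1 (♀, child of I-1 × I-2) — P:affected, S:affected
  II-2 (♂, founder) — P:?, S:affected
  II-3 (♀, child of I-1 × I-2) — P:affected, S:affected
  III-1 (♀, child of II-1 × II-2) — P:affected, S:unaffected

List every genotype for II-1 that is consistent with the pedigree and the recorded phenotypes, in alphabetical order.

P/I-1 aff ·: Pp|PP
P/I-2 aff ·: Pp|PP
P/II-1 aff I-1×I-2: Pp|PP
P/II-2 ? ·: pp|Pp|PP
P/II-3 aff I-1×I-2: Pp|PP
P/III-1 aff II-1×II-2: Pp|PP
⇒ P over [I-1,I-2,II-1,II-2,II-3,III-1]: 58 consistent
S/I-1 ? ·: ss|Ss|SS
S/I-2 aff ·: Ss|SS
S/II-1 aff I-1×I-2: Ss
S/II-2 aff ·: Ss
S/II-3 aff I-1×I-2: Ss|SS
S/III-1 un II-1×II-2: ss
⇒ S over [I-1,I-2,II-1,II-2,II-3,III-1]: 8 consistent

II-1 ∈ {PP Ss, Pp Ss}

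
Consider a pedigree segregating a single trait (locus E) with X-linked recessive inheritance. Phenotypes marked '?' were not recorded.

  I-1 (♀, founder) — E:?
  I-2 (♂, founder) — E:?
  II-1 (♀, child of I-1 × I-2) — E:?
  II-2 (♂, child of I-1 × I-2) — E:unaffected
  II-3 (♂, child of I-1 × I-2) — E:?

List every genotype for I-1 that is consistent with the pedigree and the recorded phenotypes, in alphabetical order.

E/I-1 ? ·: X^EX^E|X^EX^e
E/I-2 ? ·: X^EY|X^eY
E/II-1 ? I-1×I-2: X^EX^E|X^EX^e|X^eX^e
E/II-2 un I-1×I-2: X^EY
E/II-3 ? I-1×I-2: X^EY|X^eY
⇒ E over [I-1,I-2,II-1,II-2,II-3]: 10 consistent

I-1 ∈ {X^EX^E, X^EX^e}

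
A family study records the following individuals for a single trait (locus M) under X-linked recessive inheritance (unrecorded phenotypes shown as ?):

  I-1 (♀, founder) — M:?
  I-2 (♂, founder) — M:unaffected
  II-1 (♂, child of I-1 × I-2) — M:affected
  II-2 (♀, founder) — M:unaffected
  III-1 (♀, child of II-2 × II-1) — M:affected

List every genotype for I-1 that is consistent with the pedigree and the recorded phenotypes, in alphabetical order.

I-1 ∈ {X^MX^m, X^mX^m}

M/I-1 ? ·: X^MX^m|X^mX^m
M/I-2 un ·: X^MY
M/II-1 aff I-1×I-2: X^mY
M/II-2 un ·: X^MX^m
M/III-1 aff II-2×II-1: X^mX^m
⇒ M over [I-1,I-2,II-1,II-2,III-1]: 2 consistent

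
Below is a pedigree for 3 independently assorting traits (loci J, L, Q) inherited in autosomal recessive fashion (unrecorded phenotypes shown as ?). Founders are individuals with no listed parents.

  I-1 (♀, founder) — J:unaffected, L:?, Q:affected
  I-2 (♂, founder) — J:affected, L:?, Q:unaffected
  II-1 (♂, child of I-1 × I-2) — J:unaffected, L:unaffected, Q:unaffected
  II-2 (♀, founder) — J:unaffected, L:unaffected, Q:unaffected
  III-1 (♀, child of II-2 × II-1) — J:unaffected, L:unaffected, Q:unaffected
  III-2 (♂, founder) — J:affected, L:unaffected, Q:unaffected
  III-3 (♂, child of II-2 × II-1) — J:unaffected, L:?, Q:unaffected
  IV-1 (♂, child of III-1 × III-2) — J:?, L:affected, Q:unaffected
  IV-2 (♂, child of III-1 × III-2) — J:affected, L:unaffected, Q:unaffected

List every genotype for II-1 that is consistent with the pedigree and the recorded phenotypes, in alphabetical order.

J/I-1 un ·: JJ|Jj
J/I-2 aff ·: jj
J/II-1 un I-1×I-2: Jj
J/II-2 un ·: JJ|Jj
J/III-1 un II-2×II-1: Jj
J/III-2 aff ·: jj
J/III-3 un II-2×II-1: JJ|Jj
J/IV-1 ? III-1×III-2: Jj|jj
J/IV-2 aff III-1×III-2: jj
⇒ J over [I-1,I-2,II-1,II-2,III-1,III-2,III-3,IV-1,IV-2]: 16 consistent
L/I-1 ? ·: LL|Ll|ll
L/I-2 ? ·: LL|Ll|ll
L/II-1 un I-1×I-2: LL|Ll
L/II-2 un ·: LL|Ll
L/III-1 un II-2×II-1: Ll
L/III-2 un ·: Ll
L/III-3 ? II-2×II-1: LL|Ll|ll
L/IV-1 aff III-1×III-2: ll
L/IV-2 un III-1×III-2: LL|Ll
⇒ L over [I-1,I-2,II-1,II-2,III-1,III-2,III-3,IV-1,IV-2]: 86 consistent
Q/I-1 aff ·: qq
Q/I-2 un ·: QQ|Qq
Q/II-1 un I-1×I-2: Qq
Q/II-2 un ·: QQ|Qq
Q/III-1 un II-2×II-1: QQ|Qq
Q/III-2 un ·: QQ|Qq
Q/III-3 un II-2×II-1: QQ|Qq
Q/IV-1 un III-1×III-2: QQ|Qq
Q/IV-2 un III-1×III-2: QQ|Qq
⇒ Q over [I-1,I-2,II-1,II-2,III-1,III-2,III-3,IV-1,IV-2]: 104 consistent

II-1 ∈ {Jj LL Qq, Jj Ll Qq}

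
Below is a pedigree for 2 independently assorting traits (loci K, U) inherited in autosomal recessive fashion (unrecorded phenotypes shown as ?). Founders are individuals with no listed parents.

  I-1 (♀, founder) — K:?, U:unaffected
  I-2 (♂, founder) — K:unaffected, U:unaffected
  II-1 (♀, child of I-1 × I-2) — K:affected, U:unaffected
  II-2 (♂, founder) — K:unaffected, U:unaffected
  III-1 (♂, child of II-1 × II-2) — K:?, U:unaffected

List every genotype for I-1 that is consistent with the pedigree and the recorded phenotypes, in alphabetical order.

K/I-1 ? ·: Kk|kk
K/I-2 un ·: Kk
K/II-1 aff I-1×I-2: kk
K/II-2 un ·: KK|Kk
K/III-1 ? II-1×II-2: Kk|kk
⇒ K over [I-1,I-2,II-1,II-2,III-1]: 6 consistent
U/I-1 un ·: UU|Uu
U/I-2 un ·: UU|Uu
U/II-1 un I-1×I-2: UU|Uu
U/II-2 un ·: UU|Uu
U/III-1 un II-1×II-2: UU|Uu
⇒ U over [I-1,I-2,II-1,II-2,III-1]: 24 consistent

I-1 ∈ {Kk UU, Kk Uu, kk UU, kk Uu}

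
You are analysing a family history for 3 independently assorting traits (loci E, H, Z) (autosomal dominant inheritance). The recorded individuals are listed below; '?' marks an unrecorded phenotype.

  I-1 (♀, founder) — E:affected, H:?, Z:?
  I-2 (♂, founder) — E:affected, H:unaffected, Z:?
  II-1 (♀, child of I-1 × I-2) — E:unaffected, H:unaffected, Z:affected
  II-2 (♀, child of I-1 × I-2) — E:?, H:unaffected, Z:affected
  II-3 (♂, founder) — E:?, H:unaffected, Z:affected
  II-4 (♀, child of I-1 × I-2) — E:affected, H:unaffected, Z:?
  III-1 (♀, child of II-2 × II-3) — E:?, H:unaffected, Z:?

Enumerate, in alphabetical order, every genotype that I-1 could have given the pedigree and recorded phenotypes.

E/I-1 aff ·: Ee
E/I-2 aff ·: Ee
E/II-1 un I-1×I-2: ee
E/II-2 ? I-1×I-2: ee|Ee|EE
E/II-3 ? ·: ee|Ee|EE
E/II-4 aff I-1×I-2: Ee|EE
E/III-1 ? II-2×II-3: ee|Ee|EE
⇒ E over [I-1,I-2,II-1,II-2,II-3,II-4,III-1]: 30 consistent
H/I-1 ? ·: hh|Hh
H/I-2 un ·: hh
H/II-1 un I-1×I-2: hh
H/II-2 un I-1×I-2: hh
H/II-3 un ·: hh
H/II-4 un I-1×I-2: hh
H/III-1 un II-2×II-3: hh
⇒ H over [I-1,I-2,II-1,II-2,II-3,II-4,III-1]: 2 consistent
Z/I-1 ? ·: zz|Zz|ZZ
Z/I-2 ? ·: zz|Zz|ZZ
Z/II-1 aff I-1×I-2: Zz|ZZ
Z/II-2 aff I-1×I-2: Zz|ZZ
Z/II-3 aff ·: Zz|ZZ
Z/II-4 ? I-1×I-2: zz|Zz|ZZ
Z/III-1 ? II-2×II-3: zz|Zz|ZZ
⇒ Z over [I-1,I-2,II-1,II-2,II-3,II-4,III-1]: 145 consistent

I-1 ∈ {Ee Hh ZZ, Ee Hh Zz, Ee Hh zz, Ee hh ZZ, Ee hh Zz, Ee hh zz}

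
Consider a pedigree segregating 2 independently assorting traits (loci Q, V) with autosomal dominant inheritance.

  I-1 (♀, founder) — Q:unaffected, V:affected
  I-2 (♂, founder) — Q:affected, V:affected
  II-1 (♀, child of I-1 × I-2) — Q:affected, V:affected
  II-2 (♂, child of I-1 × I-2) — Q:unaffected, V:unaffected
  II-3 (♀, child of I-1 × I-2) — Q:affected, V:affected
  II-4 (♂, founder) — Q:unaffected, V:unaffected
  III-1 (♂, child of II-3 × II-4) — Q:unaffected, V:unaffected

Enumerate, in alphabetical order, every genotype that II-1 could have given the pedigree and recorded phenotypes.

II-1 ∈ {Qq VV, Qq Vv}

Q/I-1 un ·: qq
Q/I-2 aff ·: Qq
Q/II-1 aff I-1×I-2: Qq
Q/II-2 un I-1×I-2: qq
Q/II-3 aff I-1×I-2: Qq
Q/II-4 un ·: qq
Q/III-1 un II-3×II-4: qq
⇒ Q over [I-1,I-2,II-1,II-2,II-3,II-4,III-1]: 1 consistent
V/I-1 aff ·: Vv
V/I-2 aff ·: Vv
V/II-1 aff I-1×I-2: Vv|VV
V/II-2 un I-1×I-2: vv
V/II-3 aff I-1×I-2: Vv
V/II-4 un ·: vv
V/III-1 un II-3×II-4: vv
⇒ V over [I-1,I-2,II-1,II-2,II-3,II-4,III-1]: 2 consistent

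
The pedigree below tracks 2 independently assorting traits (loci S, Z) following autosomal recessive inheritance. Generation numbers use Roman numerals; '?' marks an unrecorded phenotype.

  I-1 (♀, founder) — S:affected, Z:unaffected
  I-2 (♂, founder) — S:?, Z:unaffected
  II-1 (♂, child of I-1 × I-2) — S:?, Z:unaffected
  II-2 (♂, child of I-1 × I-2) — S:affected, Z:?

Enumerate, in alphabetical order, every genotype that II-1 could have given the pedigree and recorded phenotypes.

II-1 ∈ {Ss ZZ, Ss Zz, ss ZZ, ss Zz}

S/I-1 aff ·: ss
S/I-2 ? ·: Ss|ss
S/II-1 ? I-1×I-2: Ss|ss
S/II-2 aff I-1×I-2: ss
⇒ S over [I-1,I-2,II-1,II-2]: 3 consistent
Z/I-1 un ·: ZZ|Zz
Z/I-2 un ·: ZZ|Zz
Z/II-1 un I-1×I-2: ZZ|Zz
Z/II-2 ? I-1×I-2: ZZ|Zz|zz
⇒ Z over [I-1,I-2,II-1,II-2]: 15 consistent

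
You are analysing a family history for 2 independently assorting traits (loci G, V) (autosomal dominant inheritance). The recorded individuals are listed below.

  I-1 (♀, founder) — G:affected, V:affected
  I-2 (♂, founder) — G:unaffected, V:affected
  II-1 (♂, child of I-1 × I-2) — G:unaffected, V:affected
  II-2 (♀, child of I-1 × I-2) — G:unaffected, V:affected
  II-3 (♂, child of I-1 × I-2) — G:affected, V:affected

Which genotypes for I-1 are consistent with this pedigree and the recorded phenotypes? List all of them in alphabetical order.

G/I-1 aff ·: Gg
G/I-2 un ·: gg
G/II-1 un I-1×I-2: gg
G/II-2 un I-1×I-2: gg
G/II-3 aff I-1×I-2: Gg
⇒ G over [I-1,I-2,II-1,II-2,II-3]: 1 consistent
V/I-1 aff ·: Vv|VV
V/I-2 aff ·: Vv|VV
V/II-1 aff I-1×I-2: Vv|VV
V/II-2 aff I-1×I-2: Vv|VV
V/II-3 aff I-1×I-2: Vv|VV
⇒ V over [I-1,I-2,II-1,II-2,II-3]: 25 consistent

I-1 ∈ {Gg VV, Gg Vv}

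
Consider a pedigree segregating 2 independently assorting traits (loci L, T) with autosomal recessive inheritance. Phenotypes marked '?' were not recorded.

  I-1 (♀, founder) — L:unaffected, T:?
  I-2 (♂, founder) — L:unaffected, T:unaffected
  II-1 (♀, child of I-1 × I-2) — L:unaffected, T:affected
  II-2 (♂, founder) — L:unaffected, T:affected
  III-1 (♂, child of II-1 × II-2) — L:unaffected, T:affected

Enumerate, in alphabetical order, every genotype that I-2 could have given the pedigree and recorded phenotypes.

L/I-1 un ·: LL|Ll
L/I-2 un ·: LL|Ll
L/II-1 un I-1×I-2: LL|Ll
L/II-2 un ·: LL|Ll
L/III-1 un II-1×II-2: LL|Ll
⇒ L over [I-1,I-2,II-1,II-2,III-1]: 24 consistent
T/I-1 ? ·: Tt|tt
T/I-2 un ·: Tt
T/II-1 aff I-1×I-2: tt
T/II-2 aff ·: tt
T/III-1 aff II-1×II-2: tt
⇒ T over [I-1,I-2,II-1,II-2,III-1]: 2 consistent

I-2 ∈ {LL Tt, Ll Tt}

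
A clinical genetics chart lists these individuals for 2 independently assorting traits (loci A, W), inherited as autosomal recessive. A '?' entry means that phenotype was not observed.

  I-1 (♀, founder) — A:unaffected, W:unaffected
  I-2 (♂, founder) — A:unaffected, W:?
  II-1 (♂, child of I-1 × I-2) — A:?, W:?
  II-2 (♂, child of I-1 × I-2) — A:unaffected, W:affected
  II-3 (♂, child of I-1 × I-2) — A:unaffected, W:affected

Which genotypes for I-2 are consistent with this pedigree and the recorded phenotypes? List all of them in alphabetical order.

I-2 ∈ {AA Ww, AA ww, Aa Ww, Aa ww}

A/I-1 un ·: AA|Aa
A/I-2 un ·: AA|Aa
A/II-1 ? I-1×I-2: AA|Aa|aa
A/II-2 un I-1×I-2: AA|Aa
A/II-3 un I-1×I-2: AA|Aa
⇒ A over [I-1,I-2,II-1,II-2,II-3]: 29 consistent
W/I-1 un ·: Ww
W/I-2 ? ·: Ww|ww
W/II-1 ? I-1×I-2: WW|Ww|ww
W/II-2 aff I-1×I-2: ww
W/II-3 aff I-1×I-2: ww
⇒ W over [I-1,I-2,II-1,II-2,II-3]: 5 consistent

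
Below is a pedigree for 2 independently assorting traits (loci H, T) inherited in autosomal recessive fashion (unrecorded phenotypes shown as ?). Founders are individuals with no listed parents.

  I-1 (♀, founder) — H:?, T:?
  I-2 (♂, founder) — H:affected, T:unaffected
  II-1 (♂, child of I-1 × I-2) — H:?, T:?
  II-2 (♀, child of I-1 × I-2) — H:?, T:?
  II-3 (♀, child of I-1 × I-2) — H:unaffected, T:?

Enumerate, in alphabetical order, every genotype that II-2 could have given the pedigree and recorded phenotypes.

H/I-1 ? ·: HH|Hh
H/I-2 aff ·: hh
H/II-1 ? I-1×I-2: Hh|hh
H/II-2 ? I-1×I-2: Hh|hh
H/II-3 un I-1×I-2: Hh
⇒ H over [I-1,I-2,II-1,II-2,II-3]: 5 consistent
T/I-1 ? ·: TT|Tt|tt
T/I-2 un ·: TT|Tt
T/II-1 ? I-1×I-2: TT|Tt|tt
T/II-2 ? I-1×I-2: TT|Tt|tt
T/II-3 ? I-1×I-2: TT|Tt|tt
⇒ T over [I-1,I-2,II-1,II-2,II-3]: 53 consistent

II-2 ∈ {Hh TT, Hh Tt, Hh tt, hh TT, hh Tt, hh tt}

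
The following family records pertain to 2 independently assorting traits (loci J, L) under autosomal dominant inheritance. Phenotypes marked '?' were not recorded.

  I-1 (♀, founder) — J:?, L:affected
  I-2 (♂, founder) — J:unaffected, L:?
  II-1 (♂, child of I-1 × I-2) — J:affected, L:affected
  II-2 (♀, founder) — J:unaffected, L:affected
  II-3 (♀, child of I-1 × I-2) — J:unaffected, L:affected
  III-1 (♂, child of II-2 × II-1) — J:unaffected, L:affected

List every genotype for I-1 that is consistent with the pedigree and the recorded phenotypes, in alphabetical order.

I-1 ∈ {Jj LL, Jj Ll}

J/I-1 ? ·: Jj
J/I-2 un ·: jj
J/II-1 aff I-1×I-2: Jj
J/II-2 un ·: jj
J/II-3 un I-1×I-2: jj
J/III-1 un II-2×II-1: jj
⇒ J over [I-1,I-2,II-1,II-2,II-3,III-1]: 1 consistent
L/I-1 aff ·: Ll|LL
L/I-2 ? ·: ll|Ll|LL
L/II-1 aff I-1×I-2: Ll|LL
L/II-2 aff ·: Ll|LL
L/II-3 aff I-1×I-2: Ll|LL
L/III-1 aff II-2×II-1: Ll|LL
⇒ L over [I-1,I-2,II-1,II-2,II-3,III-1]: 53 consistent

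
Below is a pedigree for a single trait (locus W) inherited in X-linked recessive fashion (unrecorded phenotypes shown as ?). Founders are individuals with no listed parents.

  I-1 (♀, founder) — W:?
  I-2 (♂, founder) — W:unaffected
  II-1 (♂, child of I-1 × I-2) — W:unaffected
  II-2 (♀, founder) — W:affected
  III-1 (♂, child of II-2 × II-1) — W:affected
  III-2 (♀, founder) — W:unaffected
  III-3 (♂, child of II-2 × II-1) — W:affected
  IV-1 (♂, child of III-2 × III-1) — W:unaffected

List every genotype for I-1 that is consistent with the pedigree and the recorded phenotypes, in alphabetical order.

W/I-1 ? ·: X^WX^W|X^WX^w
W/I-2 un ·: X^WY
W/II-1 un I-1×I-2: X^WY
W/II-2 aff ·: X^wX^w
W/III-1 aff II-2×II-1: X^wY
W/III-2 un ·: X^WX^W|X^WX^w
W/III-3 aff II-2×II-1: X^wY
W/IV-1 un III-2×III-1: X^WY
⇒ W over [I-1,I-2,II-1,II-2,III-1,III-2,III-3,IV-1]: 4 consistent

I-1 ∈ {X^WX^W, X^WX^w}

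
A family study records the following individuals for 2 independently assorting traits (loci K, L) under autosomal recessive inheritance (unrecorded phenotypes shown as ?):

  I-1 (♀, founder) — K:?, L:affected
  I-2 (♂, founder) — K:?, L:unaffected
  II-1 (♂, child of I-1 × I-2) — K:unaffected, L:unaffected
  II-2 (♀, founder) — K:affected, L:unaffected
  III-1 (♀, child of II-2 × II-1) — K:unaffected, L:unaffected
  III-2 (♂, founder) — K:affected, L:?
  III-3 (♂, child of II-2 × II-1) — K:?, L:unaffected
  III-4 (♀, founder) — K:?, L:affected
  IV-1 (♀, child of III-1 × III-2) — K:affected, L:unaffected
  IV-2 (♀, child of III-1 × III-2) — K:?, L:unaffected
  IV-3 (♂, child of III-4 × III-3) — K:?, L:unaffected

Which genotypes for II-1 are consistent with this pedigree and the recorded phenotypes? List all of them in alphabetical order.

II-1 ∈ {KK Ll, Kk Ll}

K/I-1 ? ·: KK|Kk|kk
K/I-2 ? ·: KK|Kk|kk
K/II-1 un I-1×I-2: KK|Kk
K/II-2 aff ·: kk
K/III-1 un II-2×II-1: Kk
K/III-2 aff ·: kk
K/III-3 ? II-2×II-1: Kk|kk
K/III-4 ? ·: KK|Kk|kk
K/IV-1 aff III-1×III-2: kk
K/IV-2 ? III-1×III-2: Kk|kk
K/IV-3 ? III-4×III-3: KK|Kk|kk
⇒ K over [I-1,I-2,II-1,II-2,III-1,III-2,III-3,III-4,IV-1,IV-2,IV-3]: 210 consistent
L/I-1 aff ·: ll
L/I-2 un ·: LL|Ll
L/II-1 un I-1×I-2: Ll
L/II-2 un ·: LL|Ll
L/III-1 un II-2×II-1: LL|Ll
L/III-2 ? ·: LL|Ll|ll
L/III-3 un II-2×II-1: LL|Ll
L/III-4 aff ·: ll
L/IV-1 un III-1×III-2: LL|Ll
L/IV-2 un III-1×III-2: LL|Ll
L/IV-3 un III-4×III-3: Ll
⇒ L over [I-1,I-2,II-1,II-2,III-1,III-2,III-3,III-4,IV-1,IV-2,IV-3]: 120 consistent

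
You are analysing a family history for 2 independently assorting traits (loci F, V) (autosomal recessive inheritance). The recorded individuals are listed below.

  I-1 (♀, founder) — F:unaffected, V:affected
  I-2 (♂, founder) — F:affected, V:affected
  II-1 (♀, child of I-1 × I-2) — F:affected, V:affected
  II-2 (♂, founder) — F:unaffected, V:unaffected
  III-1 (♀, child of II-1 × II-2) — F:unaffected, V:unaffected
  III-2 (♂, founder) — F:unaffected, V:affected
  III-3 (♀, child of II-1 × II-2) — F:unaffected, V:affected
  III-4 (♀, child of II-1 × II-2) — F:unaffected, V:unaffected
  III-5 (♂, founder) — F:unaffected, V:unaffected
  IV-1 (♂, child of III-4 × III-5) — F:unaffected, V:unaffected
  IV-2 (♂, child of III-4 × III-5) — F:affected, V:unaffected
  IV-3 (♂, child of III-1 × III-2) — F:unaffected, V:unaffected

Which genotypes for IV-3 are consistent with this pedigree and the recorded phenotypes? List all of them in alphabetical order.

IV-3 ∈ {FF Vv, Ff Vv}

F/I-1 un ·: Ff
F/I-2 aff ·: ff
F/II-1 aff I-1×I-2: ff
F/II-2 un ·: FF|Ff
F/III-1 un II-1×II-2: Ff
F/III-2 un ·: FF|Ff
F/III-3 un II-1×II-2: Ff
F/III-4 un II-1×II-2: Ff
F/III-5 un ·: Ff
F/IV-1 un III-4×III-5: FF|Ff
F/IV-2 aff III-4×III-5: ff
F/IV-3 un III-1×III-2: FF|Ff
⇒ F over [I-1,I-2,II-1,II-2,III-1,III-2,III-3,III-4,III-5,IV-1,IV-2,IV-3]: 16 consistent
V/I-1 aff ·: vv
V/I-2 aff ·: vv
V/II-1 aff I-1×I-2: vv
V/II-2 un ·: Vv
V/III-1 un II-1×II-2: Vv
V/III-2 aff ·: vv
V/III-3 aff II-1×II-2: vv
V/III-4 un II-1×II-2: Vv
V/III-5 un ·: VV|Vv
V/IV-1 un III-4×III-5: VV|Vv
V/IV-2 un III-4×III-5: VV|Vv
V/IV-3 un III-1×III-2: Vv
⇒ V over [I-1,I-2,II-1,II-2,III-1,III-2,III-3,III-4,III-5,IV-1,IV-2,IV-3]: 8 consistent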